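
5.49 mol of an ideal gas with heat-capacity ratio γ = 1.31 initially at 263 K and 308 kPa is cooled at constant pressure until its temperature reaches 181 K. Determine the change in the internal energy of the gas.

V₁ = nRT₁/P₁ = 5.49×8.314×263/308 = 39.0 L.
Isobaric: P stays 308 kPa; V/T = const ⇒ T₂ = 181 K, V₂ = 26.8 L.
For an ideal gas ΔU = nCvΔT with Cv = R/(γ−1) = 26.8 J/(mol·K).
ΔU = 5.49×26.8×(181−263) = -12100 J.

-12100 J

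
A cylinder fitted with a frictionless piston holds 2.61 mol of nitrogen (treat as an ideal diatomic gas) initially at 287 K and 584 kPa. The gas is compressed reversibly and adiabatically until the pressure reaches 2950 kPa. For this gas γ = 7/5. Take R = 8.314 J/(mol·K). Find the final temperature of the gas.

V₁ = nRT₁/P₁ = 2.61×8.314×287/584 = 10.7 L.
Adiabatic: T₂/T₁ = (P₂/P₁)^((γ−1)/γ) ⇒ T₂ = 287×(5.05)^0.286 = 456 K; V₂ = 3.35 L.

456 K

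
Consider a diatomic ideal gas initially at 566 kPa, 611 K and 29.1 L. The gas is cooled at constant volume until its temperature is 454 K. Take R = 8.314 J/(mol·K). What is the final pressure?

Isochoric: V stays 29.1 L; P/T = const ⇒ T₂ = 454 K, P₂ = 421 kPa.

421 kPa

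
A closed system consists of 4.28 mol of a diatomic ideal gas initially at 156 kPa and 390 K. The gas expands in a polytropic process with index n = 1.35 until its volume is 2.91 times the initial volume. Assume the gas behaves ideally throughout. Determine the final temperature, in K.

268 K

V₁ = nRT₁/P₁ = 4.28×8.314×390/156 = 89.0 L.
Polytropic n=1.35: T₂ = T₁(V₁/V₂)^(n−1) = 390×(0.344)^0.35 = 268 K; P₂ = P₁(V₁/V₂)^n = 36.9 kPa.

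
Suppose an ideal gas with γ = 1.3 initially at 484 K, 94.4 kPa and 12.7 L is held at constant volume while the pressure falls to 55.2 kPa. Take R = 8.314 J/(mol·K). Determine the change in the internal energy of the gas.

-1660 J

n = P₁V₁/(RT₁) = 94.4×12.7/(8.314×484) = 0.298 mol.
Isochoric: V stays 12.7 L; P/T = const ⇒ T₂ = 283 K, P₂ = 55.2 kPa.
For an ideal gas ΔU = nCvΔT with Cv = R/(γ−1) = 27.7 J/(mol·K).
ΔU = 0.298×27.7×(283−484) = -1660 J.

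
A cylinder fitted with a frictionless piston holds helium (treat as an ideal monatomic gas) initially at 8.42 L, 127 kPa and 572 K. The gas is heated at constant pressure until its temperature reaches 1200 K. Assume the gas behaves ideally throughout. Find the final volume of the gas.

17.7 L

Isobaric: P stays 127 kPa; V/T = const ⇒ T₂ = 1200 K, V₂ = 17.7 L.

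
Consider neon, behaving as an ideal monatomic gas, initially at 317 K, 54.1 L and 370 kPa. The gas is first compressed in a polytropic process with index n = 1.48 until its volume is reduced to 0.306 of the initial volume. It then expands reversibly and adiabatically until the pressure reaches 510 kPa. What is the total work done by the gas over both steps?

-8810 J

n = P₁V₁/(RT₁) = 370×54.1/(8.314×317) = 7.60 mol.
Step 1 — Polytropic n=1.48: T₂ = T₁(V₁/V₂)^(n−1) = 317×(3.27)^0.48 = 560 K; P₂ = P₁(V₁/V₂)^n = 2130 kPa.
W = (P₁V₁−P₂V₂)/(n−1) = (370×54.1−2130×16.6)/0.48 = -31900 J.
ΔU = nCvΔT = 7.60×12.5×(560−317) = 23000 J.
Q = ΔU + W = -8940 J.
State after step 1: P = 2130 kPa, V = 16.6 L, T = 560 K.
Step 2 — Adiabatic: T₂/T₁ = (P₂/P₁)^((γ−1)/γ) ⇒ T₂ = 560×(0.239)^0.400 = 316 K; V₂ = 39.1 L.
ΔU = nCvΔT = 7.60×12.5×(316−560) = -23100 J.
Q = 0 for an adiabatic process, so W = −ΔU = 23100 J.
Net over both steps: W = -8810 J, Q = -8940 J, ΔU = -128 J.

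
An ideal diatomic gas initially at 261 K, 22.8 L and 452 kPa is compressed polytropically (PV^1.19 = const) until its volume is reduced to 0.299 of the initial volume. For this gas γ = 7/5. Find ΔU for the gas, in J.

n = P₁V₁/(RT₁) = 452×22.8/(8.314×261) = 4.75 mol.
Polytropic n=1.19: T₂ = T₁(V₁/V₂)^(n−1) = 261×(3.34)^0.19 = 328 K; P₂ = P₁(V₁/V₂)^n = 1900 kPa.
For an ideal gas ΔU = nCvΔT with Cv = (5/2)R = 20.8 J/(mol·K).
ΔU = 4.75×20.8×(328−261) = 6640 J.

6640 J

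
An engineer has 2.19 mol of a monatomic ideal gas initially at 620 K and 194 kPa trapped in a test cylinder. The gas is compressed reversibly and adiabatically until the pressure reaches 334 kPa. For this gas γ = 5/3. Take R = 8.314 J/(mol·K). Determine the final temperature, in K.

770 K

V₁ = nRT₁/P₁ = 2.19×8.314×620/194 = 58.2 L.
Adiabatic: T₂/T₁ = (P₂/P₁)^((γ−1)/γ) ⇒ T₂ = 620×(1.72)^0.400 = 770 K; V₂ = 42.0 L.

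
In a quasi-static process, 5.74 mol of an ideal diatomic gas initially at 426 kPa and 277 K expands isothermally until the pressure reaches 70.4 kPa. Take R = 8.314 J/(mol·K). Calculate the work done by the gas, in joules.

V₁ = nRT₁/P₁ = 5.74×8.314×277/426 = 31.0 L.
Isothermal: T stays 277 K; PV = const ⇒ V₂ = 188 L, P₂ = 70.4 kPa.
W = nRT ln(V₂/V₁) = 5.74×8.314×277×ln(6.05) = 23800 J.

23800 J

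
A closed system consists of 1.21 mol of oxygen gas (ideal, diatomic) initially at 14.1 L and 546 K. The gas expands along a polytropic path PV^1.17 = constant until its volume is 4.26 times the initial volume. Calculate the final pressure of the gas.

71.5 kPa

P₁ = nRT₁/V₁ = 1.21×8.314×546/14.1 = 390 kPa.
Polytropic n=1.17: T₂ = T₁(V₁/V₂)^(n−1) = 546×(0.235)^0.17 = 427 K; P₂ = P₁(V₁/V₂)^n = 71.5 kPa.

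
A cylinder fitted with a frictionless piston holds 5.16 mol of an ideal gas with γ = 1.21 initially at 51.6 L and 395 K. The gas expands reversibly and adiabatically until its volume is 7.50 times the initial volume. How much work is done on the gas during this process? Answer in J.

-27800 J

P₁ = nRT₁/V₁ = 5.16×8.314×395/51.6 = 328 kPa.
Adiabatic: TV^(γ−1) = const ⇒ T₂ = 395×(0.133)^0.210 = 259 K; PV^γ = const ⇒ P₂ = 28.7 kPa.
ΔU = nCvΔT = 5.16×39.6×(259−395) = -27800 J.
Q = 0 for an adiabatic process, so W = −ΔU = 27800 J.
Work done on the gas = −W_by = -27800 J.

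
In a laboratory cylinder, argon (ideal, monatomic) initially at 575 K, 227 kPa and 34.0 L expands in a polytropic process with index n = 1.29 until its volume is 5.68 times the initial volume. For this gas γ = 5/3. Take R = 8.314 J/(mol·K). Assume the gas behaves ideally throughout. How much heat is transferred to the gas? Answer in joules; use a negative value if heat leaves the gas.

5950 J

n = P₁V₁/(RT₁) = 227×34.0/(8.314×575) = 1.61 mol.
Polytropic n=1.29: T₂ = T₁(V₁/V₂)^(n−1) = 575×(0.176)^0.29 = 347 K; P₂ = P₁(V₁/V₂)^n = 24.1 kPa.
W = (P₁V₁−P₂V₂)/(n−1) = (227×34.0−24.1×193)/0.29 = 10500 J.
ΔU = nCvΔT = 1.61×12.5×(347−575) = -4580 J.
Q = ΔU + W = 5950 J.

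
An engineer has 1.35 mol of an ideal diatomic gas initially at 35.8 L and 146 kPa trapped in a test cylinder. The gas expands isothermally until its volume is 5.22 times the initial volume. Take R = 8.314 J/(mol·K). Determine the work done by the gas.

T₁ = P₁V₁/(nR) = 146×35.8/(1.35×8.314) = 466 K.
Isothermal: T stays 466 K; PV = const ⇒ V₂ = 187 L, P₂ = 28.0 kPa.
W = nRT ln(V₂/V₁) = 1.35×8.314×466×ln(5.22) = 8640 J.

8640 J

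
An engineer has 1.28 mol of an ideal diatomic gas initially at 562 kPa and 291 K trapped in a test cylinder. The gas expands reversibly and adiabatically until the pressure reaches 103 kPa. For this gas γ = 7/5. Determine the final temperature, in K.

179 K

V₁ = nRT₁/P₁ = 1.28×8.314×291/562 = 5.51 L.
Adiabatic: T₂/T₁ = (P₂/P₁)^((γ−1)/γ) ⇒ T₂ = 291×(0.183)^0.286 = 179 K; V₂ = 18.5 L.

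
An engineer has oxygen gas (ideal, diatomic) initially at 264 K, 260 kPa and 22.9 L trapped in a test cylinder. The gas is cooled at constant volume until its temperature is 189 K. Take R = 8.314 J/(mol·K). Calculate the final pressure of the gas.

Isochoric: V stays 22.9 L; P/T = const ⇒ T₂ = 189 K, P₂ = 186 kPa.

186 kPa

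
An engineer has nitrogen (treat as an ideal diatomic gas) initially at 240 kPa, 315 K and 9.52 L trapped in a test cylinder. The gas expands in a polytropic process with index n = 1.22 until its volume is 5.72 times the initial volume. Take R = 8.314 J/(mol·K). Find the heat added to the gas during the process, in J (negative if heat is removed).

n = P₁V₁/(RT₁) = 240×9.52/(8.314×315) = 0.872 mol.
Polytropic n=1.22: T₂ = T₁(V₁/V₂)^(n−1) = 315×(0.175)^0.22 = 215 K; P₂ = P₁(V₁/V₂)^n = 28.6 kPa.
W = (P₁V₁−P₂V₂)/(n−1) = (240×9.52−28.6×54.5)/0.22 = 3310 J.
ΔU = nCvΔT = 0.872×20.8×(215−315) = -1820 J.
Q = ΔU + W = 1490 J.

1490 J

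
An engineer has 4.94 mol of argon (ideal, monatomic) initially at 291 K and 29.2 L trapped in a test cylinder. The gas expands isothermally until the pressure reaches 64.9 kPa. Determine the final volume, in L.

184 L

P₁ = nRT₁/V₁ = 4.94×8.314×291/29.2 = 409 kPa.
Isothermal: T stays 291 K; PV = const ⇒ V₂ = 184 L, P₂ = 64.9 kPa.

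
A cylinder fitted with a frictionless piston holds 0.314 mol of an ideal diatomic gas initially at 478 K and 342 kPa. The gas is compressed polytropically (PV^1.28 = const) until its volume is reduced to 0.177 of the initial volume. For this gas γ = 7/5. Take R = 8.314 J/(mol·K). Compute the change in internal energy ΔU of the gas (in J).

V₁ = nRT₁/P₁ = 0.314×8.314×478/342 = 3.65 L.
Polytropic n=1.28: T₂ = T₁(V₁/V₂)^(n−1) = 478×(5.65)^0.28 = 776 K; P₂ = P₁(V₁/V₂)^n = 3140 kPa.
For an ideal gas ΔU = nCvΔT with Cv = (5/2)R = 20.8 J/(mol·K).
ΔU = 0.314×20.8×(776−478) = 1950 J.

1950 J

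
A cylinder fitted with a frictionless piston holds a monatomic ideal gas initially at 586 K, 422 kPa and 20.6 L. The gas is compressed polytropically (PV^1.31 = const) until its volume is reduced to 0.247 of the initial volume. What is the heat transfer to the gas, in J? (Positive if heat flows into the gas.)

-8140 J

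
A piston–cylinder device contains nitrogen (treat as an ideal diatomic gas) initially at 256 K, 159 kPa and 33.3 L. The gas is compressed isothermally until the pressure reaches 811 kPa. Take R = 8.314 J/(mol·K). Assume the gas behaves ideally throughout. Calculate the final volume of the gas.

Isothermal: T stays 256 K; PV = const ⇒ V₂ = 6.53 L, P₂ = 811 kPa.

6.53 L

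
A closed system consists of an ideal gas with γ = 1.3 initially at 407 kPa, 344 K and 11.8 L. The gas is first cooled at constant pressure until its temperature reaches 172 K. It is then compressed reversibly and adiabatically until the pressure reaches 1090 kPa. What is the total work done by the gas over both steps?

n = P₁V₁/(RT₁) = 407×11.8/(8.314×344) = 1.68 mol.
Step 1 — Isobaric: P stays 407 kPa; V/T = const ⇒ T₂ = 172 K, V₂ = 5.90 L.
W = PΔV = 407×(5.90−11.8) kPa·L = -2400 J.
ΔU = nCvΔT = 1.68×27.7×(172−344) = -8000 J.
Q = ΔU + W = nCpΔT = -10400 J.
State after step 1: P = 407 kPa, V = 5.90 L, T = 172 K.
Step 2 — Adiabatic: T₂/T₁ = (P₂/P₁)^((γ−1)/γ) ⇒ T₂ = 172×(2.68)^0.231 = 216 K; V₂ = 2.77 L.
ΔU = nCvΔT = 1.68×27.7×(216−172) = 2040 J.
Q = 0 for an adiabatic process, so W = −ΔU = -2040 J.
Net over both steps: W = -4440 J, Q = -10400 J, ΔU = -5960 J.

-4440 J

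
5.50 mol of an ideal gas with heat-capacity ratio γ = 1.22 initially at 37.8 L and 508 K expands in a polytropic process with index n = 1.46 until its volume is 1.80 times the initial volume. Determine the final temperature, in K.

P₁ = nRT₁/V₁ = 5.50×8.314×508/37.8 = 615 kPa.
Polytropic n=1.46: T₂ = T₁(V₁/V₂)^(n−1) = 508×(0.556)^0.46 = 388 K; P₂ = P₁(V₁/V₂)^n = 261 kPa.

388 K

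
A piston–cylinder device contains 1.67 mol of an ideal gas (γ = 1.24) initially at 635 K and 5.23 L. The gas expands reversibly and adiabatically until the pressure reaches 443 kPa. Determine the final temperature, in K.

490 K

P₁ = nRT₁/V₁ = 1.67×8.314×635/5.23 = 1690 kPa.
Adiabatic: T₂/T₁ = (P₂/P₁)^((γ−1)/γ) ⇒ T₂ = 635×(0.263)^0.194 = 490 K; V₂ = 15.4 L.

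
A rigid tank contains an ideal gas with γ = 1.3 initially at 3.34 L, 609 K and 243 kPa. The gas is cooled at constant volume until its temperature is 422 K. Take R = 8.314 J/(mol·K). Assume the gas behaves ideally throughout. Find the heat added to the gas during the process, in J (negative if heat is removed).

n = P₁V₁/(RT₁) = 243×3.34/(8.314×609) = 0.160 mol.
Isochoric: V stays 3.34 L; P/T = const ⇒ T₂ = 422 K, P₂ = 168 kPa.
W = 0 (no volume change).
ΔU = nCvΔT = 0.160×27.7×(422−609) = -831 J.
Q = ΔU = -831 J.

-831 J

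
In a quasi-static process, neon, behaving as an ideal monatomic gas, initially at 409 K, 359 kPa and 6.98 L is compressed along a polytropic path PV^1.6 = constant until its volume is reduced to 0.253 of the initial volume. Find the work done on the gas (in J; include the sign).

5350 J

n = P₁V₁/(RT₁) = 359×6.98/(8.314×409) = 0.737 mol.
Polytropic n=1.6: T₂ = T₁(V₁/V₂)^(n−1) = 409×(3.95)^0.60 = 933 K; P₂ = P₁(V₁/V₂)^n = 3240 kPa.
W = (P₁V₁−P₂V₂)/(n−1) = (359×6.98−3240×1.77)/0.60 = -5350 J.
Work done on the gas = −W_by = 5350 J.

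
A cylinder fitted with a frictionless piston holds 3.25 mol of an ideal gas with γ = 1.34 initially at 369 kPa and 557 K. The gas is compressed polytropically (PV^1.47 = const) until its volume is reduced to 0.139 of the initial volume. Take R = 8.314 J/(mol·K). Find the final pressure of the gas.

V₁ = nRT₁/P₁ = 3.25×8.314×557/369 = 40.8 L.
Polytropic n=1.47: T₂ = T₁(V₁/V₂)^(n−1) = 557×(7.19)^0.47 = 1410 K; P₂ = P₁(V₁/V₂)^n = 6710 kPa.

6710 kPa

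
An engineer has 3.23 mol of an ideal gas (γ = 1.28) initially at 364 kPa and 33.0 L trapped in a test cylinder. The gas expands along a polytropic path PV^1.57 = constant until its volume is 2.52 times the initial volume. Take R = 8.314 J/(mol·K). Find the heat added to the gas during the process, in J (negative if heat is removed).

T₁ = P₁V₁/(nR) = 364×33.0/(3.23×8.314) = 447 K.
Polytropic n=1.57: T₂ = T₁(V₁/V₂)^(n−1) = 447×(0.397)^0.57 = 264 K; P₂ = P₁(V₁/V₂)^n = 85.3 kPa.
W = (P₁V₁−P₂V₂)/(n−1) = (364×33.0−85.3×83.2)/0.57 = 8630 J.
ΔU = nCvΔT = 3.23×29.7×(264−447) = -17600 J.
Q = ΔU + W = -8940 J.

-8940 J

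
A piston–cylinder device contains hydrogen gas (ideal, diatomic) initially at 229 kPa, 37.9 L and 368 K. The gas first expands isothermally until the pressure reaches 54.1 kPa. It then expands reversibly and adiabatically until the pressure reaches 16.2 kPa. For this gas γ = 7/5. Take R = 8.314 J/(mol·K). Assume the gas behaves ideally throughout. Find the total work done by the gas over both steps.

18800 J

n = P₁V₁/(RT₁) = 229×37.9/(8.314×368) = 2.84 mol.
Step 1 — Isothermal: T stays 368 K; PV = const ⇒ V₂ = 160 L, P₂ = 54.1 kPa.
ΔU = 0 (ideal gas, T constant).
W = nRT ln(V₂/V₁) = 2.84×8.314×368×ln(4.23) = 12500 J.
Q = ΔU + W = 12500 J.
State after step 1: P = 54.1 kPa, V = 160 L, T = 368 K.
Step 2 — Adiabatic: T₂/T₁ = (P₂/P₁)^((γ−1)/γ) ⇒ T₂ = 368×(0.299)^0.286 = 261 K; V₂ = 380 L.
ΔU = nCvΔT = 2.84×20.8×(261−368) = -6320 J.
Q = 0 for an adiabatic process, so W = −ΔU = 6320 J.
Net over both steps: W = 18800 J, Q = 12500 J, ΔU = -6320 J.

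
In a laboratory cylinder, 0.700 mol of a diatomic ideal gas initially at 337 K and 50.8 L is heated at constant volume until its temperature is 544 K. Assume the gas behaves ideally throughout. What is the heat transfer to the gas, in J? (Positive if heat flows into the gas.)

3010 J

P₁ = nRT₁/V₁ = 0.700×8.314×337/50.8 = 38.6 kPa.
Isochoric: V stays 50.8 L; P/T = const ⇒ T₂ = 544 K, P₂ = 62.3 kPa.
W = 0 (no volume change).
ΔU = nCvΔT = 0.700×20.8×(544−337) = 3010 J.
Q = ΔU = 3010 J.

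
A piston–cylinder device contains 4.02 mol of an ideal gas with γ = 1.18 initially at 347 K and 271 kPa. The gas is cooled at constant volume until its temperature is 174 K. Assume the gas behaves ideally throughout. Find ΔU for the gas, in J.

V₁ = nRT₁/P₁ = 4.02×8.314×347/271 = 42.8 L.
Isochoric: V stays 42.8 L; P/T = const ⇒ T₂ = 174 K, P₂ = 136 kPa.
For an ideal gas ΔU = nCvΔT with Cv = R/(γ−1) = 46.2 J/(mol·K).
ΔU = 4.02×46.2×(174−347) = -32100 J.

-32100 J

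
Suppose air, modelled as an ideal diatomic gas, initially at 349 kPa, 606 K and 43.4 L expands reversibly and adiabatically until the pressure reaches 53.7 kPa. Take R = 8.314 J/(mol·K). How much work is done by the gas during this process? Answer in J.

15700 J

n = P₁V₁/(RT₁) = 349×43.4/(8.314×606) = 3.01 mol.
Adiabatic: T₂/T₁ = (P₂/P₁)^((γ−1)/γ) ⇒ T₂ = 606×(0.154)^0.286 = 355 K; V₂ = 165 L.
ΔU = nCvΔT = 3.01×20.8×(355−606) = -15700 J.
Q = 0 for an adiabatic process, so W = −ΔU = 15700 J.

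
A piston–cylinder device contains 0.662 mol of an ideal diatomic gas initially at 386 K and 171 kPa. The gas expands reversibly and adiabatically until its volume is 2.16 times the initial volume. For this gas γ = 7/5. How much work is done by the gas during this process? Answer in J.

1410 J

V₁ = nRT₁/P₁ = 0.662×8.314×386/171 = 12.4 L.
Adiabatic: TV^(γ−1) = const ⇒ T₂ = 386×(0.463)^0.400 = 284 K; PV^γ = const ⇒ P₂ = 58.2 kPa.
ΔU = nCvΔT = 0.662×20.8×(284−386) = -1410 J.
Q = 0 for an adiabatic process, so W = −ΔU = 1410 J.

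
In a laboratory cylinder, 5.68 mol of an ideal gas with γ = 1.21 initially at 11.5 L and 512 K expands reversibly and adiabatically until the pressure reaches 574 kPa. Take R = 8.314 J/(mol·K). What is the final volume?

P₁ = nRT₁/V₁ = 5.68×8.314×512/11.5 = 2100 kPa.
Adiabatic: T₂/T₁ = (P₂/P₁)^((γ−1)/γ) ⇒ T₂ = 512×(0.273)^0.174 = 409 K; V₂ = 33.6 L.

33.6 L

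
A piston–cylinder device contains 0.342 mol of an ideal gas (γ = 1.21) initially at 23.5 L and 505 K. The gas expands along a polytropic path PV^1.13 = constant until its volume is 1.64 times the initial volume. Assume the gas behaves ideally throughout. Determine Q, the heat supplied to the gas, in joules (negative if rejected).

262 J

P₁ = nRT₁/V₁ = 0.342×8.314×505/23.5 = 61.1 kPa.
Polytropic n=1.13: T₂ = T₁(V₁/V₂)^(n−1) = 505×(0.610)^0.13 = 474 K; P₂ = P₁(V₁/V₂)^n = 34.9 kPa.
W = (P₁V₁−P₂V₂)/(n−1) = (61.1×23.5−34.9×38.5)/0.13 = 688 J.
ΔU = nCvΔT = 0.342×39.6×(474−505) = -426 J.
Q = ΔU + W = 262 J.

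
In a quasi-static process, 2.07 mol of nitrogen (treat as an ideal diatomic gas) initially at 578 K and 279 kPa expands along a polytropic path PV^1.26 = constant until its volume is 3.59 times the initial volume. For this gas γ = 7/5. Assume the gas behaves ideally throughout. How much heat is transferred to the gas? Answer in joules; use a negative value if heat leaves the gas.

3790 J

V₁ = nRT₁/P₁ = 2.07×8.314×578/279 = 35.7 L.
Polytropic n=1.26: T₂ = T₁(V₁/V₂)^(n−1) = 578×(0.279)^0.26 = 415 K; P₂ = P₁(V₁/V₂)^n = 55.7 kPa.
W = (P₁V₁−P₂V₂)/(n−1) = (279×35.7−55.7×128)/0.26 = 10800 J.
ΔU = nCvΔT = 2.07×20.8×(415−578) = -7030 J.
Q = ΔU + W = 3790 J.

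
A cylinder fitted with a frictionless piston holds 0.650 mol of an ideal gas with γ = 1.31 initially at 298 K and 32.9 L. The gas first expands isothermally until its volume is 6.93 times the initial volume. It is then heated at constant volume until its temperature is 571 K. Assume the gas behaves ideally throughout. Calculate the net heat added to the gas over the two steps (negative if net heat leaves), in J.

P₁ = nRT₁/V₁ = 0.650×8.314×298/32.9 = 48.9 kPa.
Step 1 — Isothermal: T stays 298 K; PV = const ⇒ V₂ = 228 L, P₂ = 7.06 kPa.
ΔU = 0 (ideal gas, T constant).
W = nRT ln(V₂/V₁) = 0.650×8.314×298×ln(6.93) = 3120 J.
Q = ΔU + W = 3120 J.
State after step 1: P = 7.06 kPa, V = 228 L, T = 298 K.
Step 2 — Isochoric: V stays 228 L; P/T = const ⇒ T₂ = 571 K, P₂ = 13.5 kPa.
W = 0 (no volume change).
ΔU = nCvΔT = 0.650×26.8×(571−298) = 4760 J.
Q = ΔU = 4760 J.
Net over both steps: W = 3120 J, Q = 7880 J, ΔU = 4760 J.

7880 J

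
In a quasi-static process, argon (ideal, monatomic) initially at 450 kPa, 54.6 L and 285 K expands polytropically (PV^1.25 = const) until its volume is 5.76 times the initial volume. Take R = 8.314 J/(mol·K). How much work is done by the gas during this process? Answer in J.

34800 J

n = P₁V₁/(RT₁) = 450×54.6/(8.314×285) = 10.4 mol.
Polytropic n=1.25: T₂ = T₁(V₁/V₂)^(n−1) = 285×(0.174)^0.25 = 184 K; P₂ = P₁(V₁/V₂)^n = 50.4 kPa.
W = (P₁V₁−P₂V₂)/(n−1) = (450×54.6−50.4×314)/0.25 = 34800 J.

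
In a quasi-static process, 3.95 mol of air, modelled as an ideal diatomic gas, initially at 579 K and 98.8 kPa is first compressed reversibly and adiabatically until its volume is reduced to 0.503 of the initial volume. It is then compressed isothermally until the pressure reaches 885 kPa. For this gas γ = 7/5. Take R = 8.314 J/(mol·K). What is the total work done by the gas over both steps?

V₁ = nRT₁/P₁ = 3.95×8.314×579/98.8 = 192 L.
Step 1 — Adiabatic: TV^(γ−1) = const ⇒ T₂ = 579×(1.99)^0.400 = 762 K; PV^γ = const ⇒ P₂ = 259 kPa.
ΔU = nCvΔT = 3.95×20.8×(762−579) = 15000 J.
Q = 0 for an adiabatic process, so W = −ΔU = -15000 J.
State after step 1: P = 259 kPa, V = 96.8 L, T = 762 K.
Step 2 — Isothermal: T stays 762 K; PV = const ⇒ V₂ = 28.3 L, P₂ = 885 kPa.
ΔU = 0 (ideal gas, T constant).
W = nRT ln(V₂/V₁) = 3.95×8.314×762×ln(0.292) = -30800 J.
Q = ΔU + W = -30800 J.
Net over both steps: W = -45800 J, Q = -30800 J, ΔU = 15000 J.

-45800 J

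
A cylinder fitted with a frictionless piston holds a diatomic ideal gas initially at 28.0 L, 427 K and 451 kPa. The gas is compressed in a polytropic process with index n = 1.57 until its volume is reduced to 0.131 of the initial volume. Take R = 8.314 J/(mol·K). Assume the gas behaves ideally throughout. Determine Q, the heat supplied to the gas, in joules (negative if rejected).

20600 J

n = P₁V₁/(RT₁) = 451×28.0/(8.314×427) = 3.56 mol.
Polytropic n=1.57: T₂ = T₁(V₁/V₂)^(n−1) = 427×(7.63)^0.57 = 1360 K; P₂ = P₁(V₁/V₂)^n = 11000 kPa.
W = (P₁V₁−P₂V₂)/(n−1) = (451×28.0−11000×3.67)/0.57 = -48400 J.
ΔU = nCvΔT = 3.56×20.8×(1360−427) = 69000 J.
Q = ΔU + W = 20600 J.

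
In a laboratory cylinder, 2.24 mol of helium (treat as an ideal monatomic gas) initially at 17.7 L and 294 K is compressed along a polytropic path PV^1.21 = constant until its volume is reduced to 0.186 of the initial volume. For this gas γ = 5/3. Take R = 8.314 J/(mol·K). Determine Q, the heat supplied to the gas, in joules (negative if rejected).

P₁ = nRT₁/V₁ = 2.24×8.314×294/17.7 = 309 kPa.
Polytropic n=1.21: T₂ = T₁(V₁/V₂)^(n−1) = 294×(5.38)^0.21 = 419 K; P₂ = P₁(V₁/V₂)^n = 2370 kPa.
W = (P₁V₁−P₂V₂)/(n−1) = (309×17.7−2370×3.29)/0.21 = -11000 J.
ΔU = nCvΔT = 2.24×12.5×(419−294) = 3480 J.
Q = ΔU + W = -7570 J.

-7570 J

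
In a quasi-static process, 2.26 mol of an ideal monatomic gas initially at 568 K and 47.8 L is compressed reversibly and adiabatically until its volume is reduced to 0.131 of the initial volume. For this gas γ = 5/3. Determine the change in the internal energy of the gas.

P₁ = nRT₁/V₁ = 2.26×8.314×568/47.8 = 223 kPa.
Adiabatic: TV^(γ−1) = const ⇒ T₂ = 568×(7.63)^0.667 = 2200 K; PV^γ = const ⇒ P₂ = 6610 kPa.
For an ideal gas ΔU = nCvΔT with Cv = (3/2)R = 12.5 J/(mol·K).
ΔU = 2.26×12.5×(2200−568) = 46100 J.

46100 J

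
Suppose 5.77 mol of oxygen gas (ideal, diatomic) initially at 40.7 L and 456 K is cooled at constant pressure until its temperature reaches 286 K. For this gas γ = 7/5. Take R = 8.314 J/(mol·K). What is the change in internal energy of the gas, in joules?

-20400 J

P₁ = nRT₁/V₁ = 5.77×8.314×456/40.7 = 537 kPa.
Isobaric: P stays 537 kPa; V/T = const ⇒ T₂ = 286 K, V₂ = 25.5 L.
For an ideal gas ΔU = nCvΔT with Cv = (5/2)R = 20.8 J/(mol·K).
ΔU = 5.77×20.8×(286−456) = -20400 J.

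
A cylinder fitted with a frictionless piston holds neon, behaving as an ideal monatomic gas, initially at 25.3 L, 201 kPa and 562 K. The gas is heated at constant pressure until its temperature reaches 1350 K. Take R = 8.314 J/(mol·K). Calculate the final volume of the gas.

60.8 L

Isobaric: P stays 201 kPa; V/T = const ⇒ T₂ = 1350 K, V₂ = 60.8 L.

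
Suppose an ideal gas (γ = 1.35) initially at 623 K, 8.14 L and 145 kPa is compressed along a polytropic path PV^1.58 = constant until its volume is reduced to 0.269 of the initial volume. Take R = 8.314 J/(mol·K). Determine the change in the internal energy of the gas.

n = P₁V₁/(RT₁) = 145×8.14/(8.314×623) = 0.228 mol.
Polytropic n=1.58: T₂ = T₁(V₁/V₂)^(n−1) = 623×(3.72)^0.58 = 1330 K; P₂ = P₁(V₁/V₂)^n = 1150 kPa.
For an ideal gas ΔU = nCvΔT with Cv = R/(γ−1) = 23.8 J/(mol·K).
ΔU = 0.228×23.8×(1330−623) = 3850 J.

3850 J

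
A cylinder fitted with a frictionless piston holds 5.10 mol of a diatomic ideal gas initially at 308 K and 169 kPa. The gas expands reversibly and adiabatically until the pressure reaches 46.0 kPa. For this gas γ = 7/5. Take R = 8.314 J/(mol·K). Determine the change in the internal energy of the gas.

-10100 J

V₁ = nRT₁/P₁ = 5.10×8.314×308/169 = 77.3 L.
Adiabatic: T₂/T₁ = (P₂/P₁)^((γ−1)/γ) ⇒ T₂ = 308×(0.272)^0.286 = 212 K; V₂ = 196 L.
For an ideal gas ΔU = nCvΔT with Cv = (5/2)R = 20.8 J/(mol·K).
ΔU = 5.10×20.8×(212−308) = -10100 J.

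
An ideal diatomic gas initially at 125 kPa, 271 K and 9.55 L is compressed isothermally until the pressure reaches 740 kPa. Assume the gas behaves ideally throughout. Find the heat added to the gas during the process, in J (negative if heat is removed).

-2120 J

n = P₁V₁/(RT₁) = 125×9.55/(8.314×271) = 0.530 mol.
Isothermal: T stays 271 K; PV = const ⇒ V₂ = 1.61 L, P₂ = 740 kPa.
ΔU = 0 (ideal gas, T constant).
W = nRT ln(V₂/V₁) = 0.530×8.314×271×ln(0.169) = -2120 J.
Q = ΔU + W = -2120 J.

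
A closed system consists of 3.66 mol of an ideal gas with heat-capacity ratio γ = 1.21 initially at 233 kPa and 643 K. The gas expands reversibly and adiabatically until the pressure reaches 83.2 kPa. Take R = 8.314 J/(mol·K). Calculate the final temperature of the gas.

V₁ = nRT₁/P₁ = 3.66×8.314×643/233 = 84.0 L.
Adiabatic: T₂/T₁ = (P₂/P₁)^((γ−1)/γ) ⇒ T₂ = 643×(0.357)^0.174 = 538 K; V₂ = 197 L.

538 K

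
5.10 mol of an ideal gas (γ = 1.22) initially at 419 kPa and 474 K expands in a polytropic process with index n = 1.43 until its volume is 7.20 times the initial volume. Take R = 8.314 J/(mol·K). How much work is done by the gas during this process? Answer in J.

26700 J

V₁ = nRT₁/P₁ = 5.10×8.314×474/419 = 48.0 L.
Polytropic n=1.43: T₂ = T₁(V₁/V₂)^(n−1) = 474×(0.139)^0.43 = 203 K; P₂ = P₁(V₁/V₂)^n = 24.9 kPa.
W = (P₁V₁−P₂V₂)/(n−1) = (419×48.0−24.9×345)/0.43 = 26700 J.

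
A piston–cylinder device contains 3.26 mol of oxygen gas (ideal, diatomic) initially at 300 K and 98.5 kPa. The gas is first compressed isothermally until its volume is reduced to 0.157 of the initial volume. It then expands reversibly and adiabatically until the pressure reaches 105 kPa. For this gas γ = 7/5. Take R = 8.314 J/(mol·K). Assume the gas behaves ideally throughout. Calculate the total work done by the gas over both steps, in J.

V₁ = nRT₁/P₁ = 3.26×8.314×300/98.5 = 82.5 L.
Step 1 — Isothermal: T stays 300 K; PV = const ⇒ V₂ = 13.0 L, P₂ = 627 kPa.
ΔU = 0 (ideal gas, T constant).
W = nRT ln(V₂/V₁) = 3.26×8.314×300×ln(0.157) = -15100 J.
Q = ΔU + W = -15100 J.
State after step 1: P = 627 kPa, V = 13.0 L, T = 300 K.
Step 2 — Adiabatic: T₂/T₁ = (P₂/P₁)^((γ−1)/γ) ⇒ T₂ = 300×(0.167)^0.286 = 180 K; V₂ = 46.5 L.
ΔU = nCvΔT = 3.26×20.8×(180−300) = -8130 J.
Q = 0 for an adiabatic process, so W = −ΔU = 8130 J.
Net over both steps: W = -6920 J, Q = -15100 J, ΔU = -8130 J.

-6920 J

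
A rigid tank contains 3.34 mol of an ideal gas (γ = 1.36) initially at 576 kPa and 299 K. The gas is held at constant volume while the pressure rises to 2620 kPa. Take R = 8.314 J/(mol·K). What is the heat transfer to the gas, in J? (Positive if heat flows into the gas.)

V₁ = nRT₁/P₁ = 3.34×8.314×299/576 = 14.4 L.
Isochoric: V stays 14.4 L; P/T = const ⇒ T₂ = 1360 K, P₂ = 2620 kPa.
W = 0 (no volume change).
ΔU = nCvΔT = 3.34×23.1×(1360−299) = 81800 J.
Q = ΔU = 81800 J.

81800 J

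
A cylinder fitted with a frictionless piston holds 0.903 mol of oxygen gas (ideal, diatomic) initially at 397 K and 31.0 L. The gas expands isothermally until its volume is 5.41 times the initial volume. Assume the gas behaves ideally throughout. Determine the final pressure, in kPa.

P₁ = nRT₁/V₁ = 0.903×8.314×397/31.0 = 96.1 kPa.
Isothermal: T stays 397 K; PV = const ⇒ V₂ = 168 L, P₂ = 17.8 kPa.

17.8 kPa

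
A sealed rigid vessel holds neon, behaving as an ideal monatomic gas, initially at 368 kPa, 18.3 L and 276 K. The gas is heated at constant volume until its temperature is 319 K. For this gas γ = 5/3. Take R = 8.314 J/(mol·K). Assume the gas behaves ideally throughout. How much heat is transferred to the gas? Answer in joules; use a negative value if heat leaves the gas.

n = P₁V₁/(RT₁) = 368×18.3/(8.314×276) = 2.93 mol.
Isochoric: V stays 18.3 L; P/T = const ⇒ T₂ = 319 K, P₂ = 425 kPa.
W = 0 (no volume change).
ΔU = nCvΔT = 2.93×12.5×(319−276) = 1570 J.
Q = ΔU = 1570 J.

1570 J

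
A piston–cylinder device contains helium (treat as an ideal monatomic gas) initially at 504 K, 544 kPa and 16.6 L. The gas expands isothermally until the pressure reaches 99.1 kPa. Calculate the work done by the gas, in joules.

n = P₁V₁/(RT₁) = 544×16.6/(8.314×504) = 2.16 mol.
Isothermal: T stays 504 K; PV = const ⇒ V₂ = 91.1 L, P₂ = 99.1 kPa.
W = nRT ln(V₂/V₁) = 2.16×8.314×504×ln(5.49) = 15400 J.

15400 J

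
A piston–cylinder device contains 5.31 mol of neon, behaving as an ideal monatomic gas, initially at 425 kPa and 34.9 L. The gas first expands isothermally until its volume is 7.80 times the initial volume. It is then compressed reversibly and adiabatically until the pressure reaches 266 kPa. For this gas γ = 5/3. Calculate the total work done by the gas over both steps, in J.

10800 J

T₁ = P₁V₁/(nR) = 425×34.9/(5.31×8.314) = 336 K.
Step 1 — Isothermal: T stays 336 K; PV = const ⇒ V₂ = 272 L, P₂ = 54.5 kPa.
ΔU = 0 (ideal gas, T constant).
W = nRT ln(V₂/V₁) = 5.31×8.314×336×ln(7.80) = 30500 J.
Q = ΔU + W = 30500 J.
State after step 1: P = 54.5 kPa, V = 272 L, T = 336 K.
Step 2 — Adiabatic: T₂/T₁ = (P₂/P₁)^((γ−1)/γ) ⇒ T₂ = 336×(4.88)^0.400 = 633 K; V₂ = 105 L.
ΔU = nCvΔT = 5.31×12.5×(633−336) = 19700 J.
Q = 0 for an adiabatic process, so W = −ΔU = -19700 J.
Net over both steps: W = 10800 J, Q = 30500 J, ΔU = 19700 J.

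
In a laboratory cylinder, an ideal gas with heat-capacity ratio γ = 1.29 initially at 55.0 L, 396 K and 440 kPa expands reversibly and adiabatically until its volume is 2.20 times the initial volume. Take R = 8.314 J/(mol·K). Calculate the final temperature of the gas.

Adiabatic: TV^(γ−1) = const ⇒ T₂ = 396×(0.455)^0.290 = 315 K; PV^γ = const ⇒ P₂ = 159 kPa.

315 K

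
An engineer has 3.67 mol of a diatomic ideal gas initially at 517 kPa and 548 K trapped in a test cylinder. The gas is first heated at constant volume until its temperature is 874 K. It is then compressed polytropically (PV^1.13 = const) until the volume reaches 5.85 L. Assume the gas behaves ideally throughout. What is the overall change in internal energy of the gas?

41500 J

V₁ = nRT₁/P₁ = 3.67×8.314×548/517 = 32.3 L.
Step 1 — Isochoric: V stays 32.3 L; P/T = const ⇒ T₂ = 874 K, P₂ = 825 kPa.
W = 0 (no volume change).
ΔU = nCvΔT = 3.67×20.8×(874−548) = 24900 J.
Q = ΔU = 24900 J.
State after step 1: P = 825 kPa, V = 32.3 L, T = 874 K.
Step 2 — Polytropic n=1.13: T₂ = T₁(V₁/V₂)^(n−1) = 874×(5.53)^0.13 = 1090 K; P₂ = P₁(V₁/V₂)^n = 5690 kPa.
W = (P₁V₁−P₂V₂)/(n−1) = (825×32.3−5690×5.85)/0.13 = -51100 J.
ΔU = nCvΔT = 3.67×20.8×(1090−874) = 16600 J.
Q = ΔU + W = -34500 J.
Net over both steps: W = -51100 J, Q = -9600 J, ΔU = 41500 J.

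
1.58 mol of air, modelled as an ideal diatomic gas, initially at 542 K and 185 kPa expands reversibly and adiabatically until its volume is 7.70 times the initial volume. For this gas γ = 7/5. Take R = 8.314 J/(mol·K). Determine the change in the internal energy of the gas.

-9930 J

V₁ = nRT₁/P₁ = 1.58×8.314×542/185 = 38.5 L.
Adiabatic: TV^(γ−1) = const ⇒ T₂ = 542×(0.130)^0.400 = 240 K; PV^γ = const ⇒ P₂ = 10.6 kPa.
For an ideal gas ΔU = nCvΔT with Cv = (5/2)R = 20.8 J/(mol·K).
ΔU = 1.58×20.8×(240−542) = -9930 J.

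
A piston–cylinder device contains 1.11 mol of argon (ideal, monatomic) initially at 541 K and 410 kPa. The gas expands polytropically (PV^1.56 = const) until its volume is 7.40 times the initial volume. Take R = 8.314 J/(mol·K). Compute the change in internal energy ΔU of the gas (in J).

-5050 J

V₁ = nRT₁/P₁ = 1.11×8.314×541/410 = 12.2 L.
Polytropic n=1.56: T₂ = T₁(V₁/V₂)^(n−1) = 541×(0.135)^0.56 = 176 K; P₂ = P₁(V₁/V₂)^n = 18.1 kPa.
For an ideal gas ΔU = nCvΔT with Cv = (3/2)R = 12.5 J/(mol·K).
ΔU = 1.11×12.5×(176−541) = -5050 J.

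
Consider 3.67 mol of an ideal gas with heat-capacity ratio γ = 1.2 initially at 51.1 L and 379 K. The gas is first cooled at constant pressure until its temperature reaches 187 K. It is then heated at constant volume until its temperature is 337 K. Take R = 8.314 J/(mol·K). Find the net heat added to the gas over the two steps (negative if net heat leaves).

P₁ = nRT₁/V₁ = 3.67×8.314×379/51.1 = 226 kPa.
Step 1 — Isobaric: P stays 226 kPa; V/T = const ⇒ T₂ = 187 K, V₂ = 25.2 L.
W = PΔV = 226×(25.2−51.1) kPa·L = -5860 J.
ΔU = nCvΔT = 3.67×41.6×(187−379) = -29300 J.
Q = ΔU + W = nCpΔT = -35200 J.
State after step 1: P = 226 kPa, V = 25.2 L, T = 187 K.
Step 2 — Isochoric: V stays 25.2 L; P/T = const ⇒ T₂ = 337 K, P₂ = 408 kPa.
W = 0 (no volume change).
ΔU = nCvΔT = 3.67×41.6×(337−187) = 22900 J.
Q = ΔU = 22900 J.
Net over both steps: W = -5860 J, Q = -12300 J, ΔU = -6410 J.

-12300 J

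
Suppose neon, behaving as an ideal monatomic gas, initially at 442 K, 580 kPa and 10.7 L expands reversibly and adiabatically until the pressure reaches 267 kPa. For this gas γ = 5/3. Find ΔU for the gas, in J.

n = P₁V₁/(RT₁) = 580×10.7/(8.314×442) = 1.69 mol.
Adiabatic: T₂/T₁ = (P₂/P₁)^((γ−1)/γ) ⇒ T₂ = 442×(0.460)^0.400 = 324 K; V₂ = 17.0 L.
For an ideal gas ΔU = nCvΔT with Cv = (3/2)R = 12.5 J/(mol·K).
ΔU = 1.69×12.5×(324−442) = -2480 J.

-2480 J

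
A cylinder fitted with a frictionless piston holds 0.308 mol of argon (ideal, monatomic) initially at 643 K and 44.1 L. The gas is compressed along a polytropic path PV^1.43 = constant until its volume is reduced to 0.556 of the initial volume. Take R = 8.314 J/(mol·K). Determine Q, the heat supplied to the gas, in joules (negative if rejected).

P₁ = nRT₁/V₁ = 0.308×8.314×643/44.1 = 37.3 kPa.
Polytropic n=1.43: T₂ = T₁(V₁/V₂)^(n−1) = 643×(1.80)^0.43 = 828 K; P₂ = P₁(V₁/V₂)^n = 86.4 kPa.
W = (P₁V₁−P₂V₂)/(n−1) = (37.3×44.1−86.4×24.5)/0.43 = -1100 J.
ΔU = nCvΔT = 0.308×12.5×(828−643) = 709 J.
Q = ΔU + W = -390 J.

-390 J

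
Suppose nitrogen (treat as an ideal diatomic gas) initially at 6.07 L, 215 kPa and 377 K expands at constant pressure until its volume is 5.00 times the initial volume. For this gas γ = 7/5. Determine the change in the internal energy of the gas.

13100 J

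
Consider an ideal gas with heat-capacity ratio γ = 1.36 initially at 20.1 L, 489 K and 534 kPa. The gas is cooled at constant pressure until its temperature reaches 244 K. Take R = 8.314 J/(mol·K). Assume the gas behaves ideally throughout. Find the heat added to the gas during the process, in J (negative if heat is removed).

-20300 J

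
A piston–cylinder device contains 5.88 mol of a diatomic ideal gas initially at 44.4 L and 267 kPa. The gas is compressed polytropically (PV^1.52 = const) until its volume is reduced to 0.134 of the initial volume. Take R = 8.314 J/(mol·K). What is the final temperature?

T₁ = P₁V₁/(nR) = 267×44.4/(5.88×8.314) = 242 K.
Polytropic n=1.52: T₂ = T₁(V₁/V₂)^(n−1) = 242×(7.46)^0.52 = 690 K; P₂ = P₁(V₁/V₂)^n = 5670 kPa.

690 K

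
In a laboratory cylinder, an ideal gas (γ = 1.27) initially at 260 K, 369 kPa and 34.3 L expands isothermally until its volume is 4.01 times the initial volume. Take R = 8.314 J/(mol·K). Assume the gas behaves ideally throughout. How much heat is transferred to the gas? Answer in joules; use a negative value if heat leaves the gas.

17600 J

n = P₁V₁/(RT₁) = 369×34.3/(8.314×260) = 5.86 mol.
Isothermal: T stays 260 K; PV = const ⇒ V₂ = 138 L, P₂ = 92.0 kPa.
ΔU = 0 (ideal gas, T constant).
W = nRT ln(V₂/V₁) = 5.86×8.314×260×ln(4.01) = 17600 J.
Q = ΔU + W = 17600 J.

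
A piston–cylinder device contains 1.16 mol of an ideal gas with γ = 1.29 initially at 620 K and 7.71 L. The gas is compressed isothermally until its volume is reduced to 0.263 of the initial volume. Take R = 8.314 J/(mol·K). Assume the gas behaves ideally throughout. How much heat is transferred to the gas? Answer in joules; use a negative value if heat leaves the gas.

-7990 J

P₁ = nRT₁/V₁ = 1.16×8.314×620/7.71 = 776 kPa.
Isothermal: T stays 620 K; PV = const ⇒ V₂ = 2.03 L, P₂ = 2950 kPa.
ΔU = 0 (ideal gas, T constant).
W = nRT ln(V₂/V₁) = 1.16×8.314×620×ln(0.263) = -7990 J.
Q = ΔU + W = -7990 J.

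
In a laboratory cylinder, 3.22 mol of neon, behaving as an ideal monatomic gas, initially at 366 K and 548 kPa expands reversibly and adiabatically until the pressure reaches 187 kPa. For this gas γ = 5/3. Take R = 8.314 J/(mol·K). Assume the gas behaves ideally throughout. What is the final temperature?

V₁ = nRT₁/P₁ = 3.22×8.314×366/548 = 17.9 L.
Adiabatic: T₂/T₁ = (P₂/P₁)^((γ−1)/γ) ⇒ T₂ = 366×(0.341)^0.400 = 238 K; V₂ = 34.1 L.

238 K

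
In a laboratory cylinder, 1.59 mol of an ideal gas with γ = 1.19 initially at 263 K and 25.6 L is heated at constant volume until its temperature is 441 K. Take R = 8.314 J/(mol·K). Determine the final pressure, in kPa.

228 kPa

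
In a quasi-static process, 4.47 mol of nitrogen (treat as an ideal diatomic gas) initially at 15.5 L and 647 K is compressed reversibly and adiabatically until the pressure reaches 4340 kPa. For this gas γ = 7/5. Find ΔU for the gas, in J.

P₁ = nRT₁/V₁ = 4.47×8.314×647/15.5 = 1550 kPa.
Adiabatic: T₂/T₁ = (P₂/P₁)^((γ−1)/γ) ⇒ T₂ = 647×(2.80)^0.286 = 868 K; V₂ = 7.43 L.
For an ideal gas ΔU = nCvΔT with Cv = (5/2)R = 20.8 J/(mol·K).
ΔU = 4.47×20.8×(868−647) = 20500 J.

20500 J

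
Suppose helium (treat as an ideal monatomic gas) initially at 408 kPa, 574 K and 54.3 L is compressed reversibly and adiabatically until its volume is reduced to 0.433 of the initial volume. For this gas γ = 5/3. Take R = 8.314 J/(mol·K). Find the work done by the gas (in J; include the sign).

n = P₁V₁/(RT₁) = 408×54.3/(8.314×574) = 4.64 mol.
Adiabatic: TV^(γ−1) = const ⇒ T₂ = 574×(2.31)^0.667 = 1000 K; PV^γ = const ⇒ P₂ = 1650 kPa.
ΔU = nCvΔT = 4.64×12.5×(1000−574) = 24800 J.
Q = 0 for an adiabatic process, so W = −ΔU = -24800 J.

-24800 J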